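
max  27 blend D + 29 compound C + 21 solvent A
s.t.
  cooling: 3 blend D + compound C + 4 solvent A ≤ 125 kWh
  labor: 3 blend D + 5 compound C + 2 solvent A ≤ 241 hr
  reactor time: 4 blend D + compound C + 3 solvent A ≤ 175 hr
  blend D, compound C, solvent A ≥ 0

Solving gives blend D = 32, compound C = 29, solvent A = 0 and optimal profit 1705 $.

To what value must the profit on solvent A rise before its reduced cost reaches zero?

26

Check each constraint at x*: cooling 125/125 (tight); labor 241/241 (tight); reactor time 157/175 (slack 18).
By complementary slackness, y = 0 for the non-binding constraint.
The binding rows give the dual system: 3·y_cooling + 3·y_labor = 27 and 1·y_cooling + 5·y_labor = 29.
→ y_cooling = 4 and y_labor = 5.
solvent A enters the basis when its profit ≥ yᵀa₃ = 4·4 + 5·2 = 26.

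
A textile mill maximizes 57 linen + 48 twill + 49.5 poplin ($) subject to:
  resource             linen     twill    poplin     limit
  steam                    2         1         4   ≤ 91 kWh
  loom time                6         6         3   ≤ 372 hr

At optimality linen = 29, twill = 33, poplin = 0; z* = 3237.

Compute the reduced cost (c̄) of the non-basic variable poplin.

Check each constraint at x*: steam 91/91 (tight); loom time 372/372 (tight).
Dual feasibility on the basic columns requires 2·y_steam + 6·y_loom time = 57, 1·y_steam + 6·y_loom time = 48.
→ y_steam = 9 and y_loom time = 6.5.
Reduced cost of poplin: c₃ − yᵀa₃ = 49.5 − (9·4 + 6.5·3) = 49.5 − 55.5 = -6.

-6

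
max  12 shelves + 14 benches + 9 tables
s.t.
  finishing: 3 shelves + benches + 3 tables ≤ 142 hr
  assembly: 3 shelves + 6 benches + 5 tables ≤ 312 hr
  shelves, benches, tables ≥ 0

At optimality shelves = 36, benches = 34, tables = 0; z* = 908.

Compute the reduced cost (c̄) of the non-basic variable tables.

At the optimum: finishing uses 142 of 142 (binding); assembly uses 312 of 312 (binding).
Dual feasibility on the basic columns requires 3·y_finishing + 3·y_assembly = 12, 1·y_finishing + 6·y_assembly = 14.
→ y_finishing = 2 and y_assembly = 2.
Reduced cost of tables: c₃ − yᵀa₃ = 9 − (2·3 + 2·5) = 9 − 16 = -7.

-7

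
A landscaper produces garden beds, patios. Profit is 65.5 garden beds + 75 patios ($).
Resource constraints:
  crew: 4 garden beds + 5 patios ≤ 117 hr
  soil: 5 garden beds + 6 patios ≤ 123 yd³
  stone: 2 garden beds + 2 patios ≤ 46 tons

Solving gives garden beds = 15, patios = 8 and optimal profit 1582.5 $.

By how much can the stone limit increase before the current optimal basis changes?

3.2

Binding constraints: soil, stone. The basis is B = [[5,6],[2,2]] with det -2.
Per unit increase in stone, x* moves by d = (3, -2.5).
The basis stays optimal until patios reaches 0; allowable increase = 3.2 tons.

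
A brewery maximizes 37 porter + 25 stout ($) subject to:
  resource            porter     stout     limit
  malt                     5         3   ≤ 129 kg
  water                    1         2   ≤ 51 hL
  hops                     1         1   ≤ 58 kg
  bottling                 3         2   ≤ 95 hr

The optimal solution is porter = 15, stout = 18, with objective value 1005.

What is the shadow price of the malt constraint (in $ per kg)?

Check each constraint at x*: malt 129/129 (tight); water 51/51 (tight); hops 33/58 (slack 25); bottling 81/95 (slack 14).
Since hops, bottling are not tight, their duals are 0.
The binding rows give the dual system: 5·y_malt + 1·y_water = 37 and 3·y_malt + 2·y_water = 25.
This yields shadow prices y_malt = 7, y_water = 2.
Shadow price of malt = 7.

7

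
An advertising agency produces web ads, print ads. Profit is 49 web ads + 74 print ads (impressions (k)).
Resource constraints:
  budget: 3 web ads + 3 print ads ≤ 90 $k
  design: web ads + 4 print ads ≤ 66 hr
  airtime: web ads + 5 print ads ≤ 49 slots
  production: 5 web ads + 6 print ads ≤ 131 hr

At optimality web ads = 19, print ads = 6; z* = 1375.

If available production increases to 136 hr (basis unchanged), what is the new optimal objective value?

1420

At the optimum: budget uses 75 of 90 (slack = 15); design uses 43 of 66 (slack = 23); airtime uses 49 of 49 (binding); production uses 131 of 131 (binding).
Since budget, design are not tight, their duals are 0.
The binding rows give the dual system: 1·y_airtime + 5·y_production = 49 and 5·y_airtime + 6·y_production = 74.
This yields shadow prices y_airtime = 4, y_production = 9.
Δz = y_production·Δb = 9 × (5) = 45, so new z* = 1375 + 45 = 1420.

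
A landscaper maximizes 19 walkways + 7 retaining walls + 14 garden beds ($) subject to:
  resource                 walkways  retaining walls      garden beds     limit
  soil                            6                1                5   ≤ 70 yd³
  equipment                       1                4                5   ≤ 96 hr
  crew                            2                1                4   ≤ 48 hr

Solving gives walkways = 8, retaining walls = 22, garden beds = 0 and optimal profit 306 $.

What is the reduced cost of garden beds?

-6

Binding: soil and equipment. Non-binding: crew (10 unused).
Slack constraints have shadow price 0 (complementary slackness).
Dual feasibility on the basic columns requires 6·y_soil + 1·y_equipment = 19, 1·y_soil + 4·y_equipment = 7.
This yields shadow prices y_soil = 3, y_equipment = 1.
Reduced cost of garden beds: c₃ − yᵀa₃ = 14 − (3·5 + 1·5) = 14 − 20 = -6.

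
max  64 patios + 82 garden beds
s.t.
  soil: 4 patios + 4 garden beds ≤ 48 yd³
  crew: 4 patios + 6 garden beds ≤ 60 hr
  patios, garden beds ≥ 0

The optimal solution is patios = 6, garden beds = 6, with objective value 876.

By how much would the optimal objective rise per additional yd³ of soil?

7

Both soil and crew are binding at x*.
The binding rows give the dual system: 4·y_soil + 4·y_crew = 64 and 4·y_soil + 6·y_crew = 82.
→ y_soil = 7 and y_crew = 9.
Shadow price of soil = 7.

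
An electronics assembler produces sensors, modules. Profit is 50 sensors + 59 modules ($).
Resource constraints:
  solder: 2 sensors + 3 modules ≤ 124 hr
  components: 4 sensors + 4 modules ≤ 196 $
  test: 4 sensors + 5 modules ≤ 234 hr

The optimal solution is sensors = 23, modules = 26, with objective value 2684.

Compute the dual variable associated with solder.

9

Binding: solder and components. Non-binding: test (12 unused).
Since test is not tight, its dual is 0.
Dual feasibility on the basic columns requires 2·y_solder + 4·y_components = 50, 3·y_solder + 4·y_components = 59.
→ y_solder = 9 and y_components = 8.
Shadow price of solder = 9.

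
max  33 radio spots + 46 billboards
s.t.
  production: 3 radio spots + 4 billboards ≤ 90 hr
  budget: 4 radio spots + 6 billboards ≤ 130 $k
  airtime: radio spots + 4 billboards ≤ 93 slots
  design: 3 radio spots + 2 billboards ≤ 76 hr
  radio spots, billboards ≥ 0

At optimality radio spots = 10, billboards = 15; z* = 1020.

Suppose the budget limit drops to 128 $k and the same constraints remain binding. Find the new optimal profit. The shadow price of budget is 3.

Δb = -2, so new z* = 1020 + (3)·(-2) = 1020 − 6 = 1014.

1014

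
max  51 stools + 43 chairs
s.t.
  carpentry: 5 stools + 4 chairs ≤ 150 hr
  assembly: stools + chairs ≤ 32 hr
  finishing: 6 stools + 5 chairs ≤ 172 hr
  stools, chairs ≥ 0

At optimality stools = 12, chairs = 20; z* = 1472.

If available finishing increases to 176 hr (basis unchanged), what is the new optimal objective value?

1504

Check each constraint at x*: carpentry 140/150 (slack 10); assembly 32/32 (tight); finishing 172/172 (tight).
Slack constraints have shadow price 0 (complementary slackness).
Dual feasibility on the basic columns requires 1·y_assembly + 6·y_finishing = 51, 1·y_assembly + 5·y_finishing = 43.
→ y_assembly = 3 and y_finishing = 8.
Δz = y_finishing·Δb = 8 × (4) = 32, so new z* = 1472 + 32 = 1504.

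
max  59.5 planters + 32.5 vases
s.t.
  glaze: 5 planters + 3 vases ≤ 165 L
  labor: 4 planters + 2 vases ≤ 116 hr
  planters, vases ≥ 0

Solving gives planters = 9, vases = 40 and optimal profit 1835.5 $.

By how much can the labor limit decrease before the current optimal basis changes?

Binding constraints: glaze, labor. The basis is B = [[5,3],[4,2]] with det -2.
Per unit decrease in labor, x* moves by d = (-1.5, 2.5).
The basis stays optimal until planters reaches 0; allowable decrease = 6 hr.

6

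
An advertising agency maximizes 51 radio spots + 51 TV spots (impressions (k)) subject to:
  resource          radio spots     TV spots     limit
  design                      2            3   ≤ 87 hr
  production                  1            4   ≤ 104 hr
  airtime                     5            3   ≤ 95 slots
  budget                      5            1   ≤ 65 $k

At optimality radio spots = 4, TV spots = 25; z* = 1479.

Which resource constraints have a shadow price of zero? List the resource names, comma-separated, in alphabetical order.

design: 83/87 (slack 4)
production: 104/104 (binding)
airtime: 95/95 (binding)
budget: 45/65 (slack 20)
By complementary slackness, a constraint with positive slack has shadow price 0 → budget, design.

budget, design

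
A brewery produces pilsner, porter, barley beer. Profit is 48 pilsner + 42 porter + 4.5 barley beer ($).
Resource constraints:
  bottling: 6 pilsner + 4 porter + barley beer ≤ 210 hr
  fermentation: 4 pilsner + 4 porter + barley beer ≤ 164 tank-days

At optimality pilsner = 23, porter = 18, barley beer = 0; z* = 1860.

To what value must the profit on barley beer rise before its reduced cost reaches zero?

10.5

At the optimum: bottling uses 210 of 210 (binding); fermentation uses 164 of 164 (binding).
The binding rows give the dual system: 6·y_bottling + 4·y_fermentation = 48 and 4·y_bottling + 4·y_fermentation = 42.
This yields shadow prices y_bottling = 3, y_fermentation = 7.5.
barley beer enters the basis when its profit ≥ yᵀa₃ = 3·1 + 7.5·1 = 10.5.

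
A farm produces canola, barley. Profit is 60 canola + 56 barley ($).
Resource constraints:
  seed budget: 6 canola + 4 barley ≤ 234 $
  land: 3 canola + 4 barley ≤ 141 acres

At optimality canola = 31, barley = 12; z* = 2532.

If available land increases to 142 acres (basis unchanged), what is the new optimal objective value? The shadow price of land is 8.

Δb = 1, so new z* = 2532 + (8)·(1) = 2532 + 8 = 2540.

2540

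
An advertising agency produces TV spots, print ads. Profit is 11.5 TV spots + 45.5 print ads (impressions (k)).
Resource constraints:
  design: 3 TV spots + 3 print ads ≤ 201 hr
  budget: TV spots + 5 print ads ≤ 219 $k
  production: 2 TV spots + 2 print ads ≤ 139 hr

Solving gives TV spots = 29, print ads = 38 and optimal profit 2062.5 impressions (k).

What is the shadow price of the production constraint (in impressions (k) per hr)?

0

At the optimum: design uses 201 of 201 (binding); budget uses 219 of 219 (binding); production uses 134 of 139 (slack = 5).
Slack constraints have shadow price 0 (complementary slackness).
The binding rows give the dual system: 3·y_design + 1·y_budget = 11.5 and 3·y_design + 5·y_budget = 45.5.
This yields shadow prices y_design = 1, y_budget = 8.5.
Shadow price of production = 0.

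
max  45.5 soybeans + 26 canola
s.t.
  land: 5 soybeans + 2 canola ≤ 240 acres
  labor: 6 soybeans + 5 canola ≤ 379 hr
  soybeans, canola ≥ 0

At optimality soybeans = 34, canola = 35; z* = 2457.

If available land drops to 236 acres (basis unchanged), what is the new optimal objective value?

2435

Both land and labor are binding at x*.
Dual feasibility on the basic columns requires 5·y_land + 6·y_labor = 45.5, 2·y_land + 5·y_labor = 26.
Solving: y_land = 5.5, y_labor = 3.
Δz = y_land·Δb = 5.5 × (-4) = -22, so new z* = 2457 − 22 = 2435.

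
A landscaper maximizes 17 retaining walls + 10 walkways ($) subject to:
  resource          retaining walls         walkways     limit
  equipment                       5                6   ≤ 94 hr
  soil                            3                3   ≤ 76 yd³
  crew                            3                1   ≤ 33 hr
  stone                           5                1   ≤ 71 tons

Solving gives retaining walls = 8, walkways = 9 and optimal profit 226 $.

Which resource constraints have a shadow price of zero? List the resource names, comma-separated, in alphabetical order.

equipment: 94/94 (binding)
soil: 51/76 (slack 25)
crew: 33/33 (binding)
stone: 49/71 (slack 22)
By complementary slackness, a constraint with positive slack has shadow price 0 → soil, stone.

soil, stone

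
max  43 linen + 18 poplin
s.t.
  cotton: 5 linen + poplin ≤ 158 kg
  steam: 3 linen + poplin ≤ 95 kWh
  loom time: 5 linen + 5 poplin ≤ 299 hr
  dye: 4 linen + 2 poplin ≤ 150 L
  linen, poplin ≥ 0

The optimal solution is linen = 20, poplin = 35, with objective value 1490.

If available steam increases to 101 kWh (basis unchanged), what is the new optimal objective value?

1532

At the optimum: cotton uses 135 of 158 (slack = 23); steam uses 95 of 95 (binding); loom time uses 275 of 299 (slack = 24); dye uses 150 of 150 (binding).
By complementary slackness, y = 0 for the non-binding constraints.
From A_Bᵀ y = c: 3·y_steam + 4·y_dye = 43; 1·y_steam + 2·y_dye = 18.
This yields shadow prices y_steam = 7, y_dye = 5.5.
Δz = y_steam·Δb = 7 × (6) = 42, so new z* = 1490 + 42 = 1532.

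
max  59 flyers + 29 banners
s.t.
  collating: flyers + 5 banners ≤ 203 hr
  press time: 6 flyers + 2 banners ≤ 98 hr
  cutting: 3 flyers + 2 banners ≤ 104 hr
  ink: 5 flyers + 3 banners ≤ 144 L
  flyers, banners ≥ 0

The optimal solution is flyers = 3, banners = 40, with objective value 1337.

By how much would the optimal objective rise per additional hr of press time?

9.5

Check each constraint at x*: collating 203/203 (tight); press time 98/98 (tight); cutting 89/104 (slack 15); ink 135/144 (slack 9).
Slack constraints have shadow price 0 (complementary slackness).
The binding rows give the dual system: 1·y_collating + 6·y_press time = 59 and 5·y_collating + 2·y_press time = 29.
This yields shadow prices y_collating = 2, y_press time = 9.5.
Shadow price of press time = 9.5.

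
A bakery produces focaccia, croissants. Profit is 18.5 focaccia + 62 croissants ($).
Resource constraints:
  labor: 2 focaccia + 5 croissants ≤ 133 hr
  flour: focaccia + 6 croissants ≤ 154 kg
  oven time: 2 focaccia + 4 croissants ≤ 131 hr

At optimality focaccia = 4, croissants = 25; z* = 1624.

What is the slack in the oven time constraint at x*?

oven time used = 2·4 + 4·25 = 108; slack = 131 − 108 = 23.

23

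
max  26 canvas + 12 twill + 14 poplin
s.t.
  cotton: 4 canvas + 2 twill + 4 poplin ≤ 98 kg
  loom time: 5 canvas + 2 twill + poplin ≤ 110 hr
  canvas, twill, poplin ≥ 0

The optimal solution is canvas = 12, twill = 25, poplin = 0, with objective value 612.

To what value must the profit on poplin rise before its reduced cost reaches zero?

Both cotton and loom time are binding at x*.
The binding rows give the dual system: 4·y_cotton + 5·y_loom time = 26 and 2·y_cotton + 2·y_loom time = 12.
This yields shadow prices y_cotton = 4, y_loom time = 2.
poplin enters the basis when its profit ≥ yᵀa₃ = 4·4 + 2·1 = 18.

18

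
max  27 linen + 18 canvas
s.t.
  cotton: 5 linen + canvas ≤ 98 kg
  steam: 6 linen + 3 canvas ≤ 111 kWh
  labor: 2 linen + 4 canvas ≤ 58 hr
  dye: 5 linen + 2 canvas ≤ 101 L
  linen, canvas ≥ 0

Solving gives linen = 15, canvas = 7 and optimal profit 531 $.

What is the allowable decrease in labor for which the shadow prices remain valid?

21

Binding constraints: steam, labor. The basis is B = [[6,3],[2,4]] with det 18.
Per unit decrease in labor, x* moves by d = (0.1667, -0.3333).
The basis stays optimal until canvas reaches 0; allowable decrease = 21 hr.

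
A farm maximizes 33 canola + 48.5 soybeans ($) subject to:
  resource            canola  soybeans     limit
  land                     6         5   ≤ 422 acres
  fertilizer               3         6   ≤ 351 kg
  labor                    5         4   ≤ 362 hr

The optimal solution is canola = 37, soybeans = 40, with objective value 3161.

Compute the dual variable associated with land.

2.5

Check each constraint at x*: land 422/422 (tight); fertilizer 351/351 (tight); labor 345/362 (slack 17).
Slack constraints have shadow price 0 (complementary slackness).
The binding rows give the dual system: 6·y_land + 3·y_fertilizer = 33 and 5·y_land + 6·y_fertilizer = 48.5.
Solving: y_land = 2.5, y_fertilizer = 6.
Shadow price of land = 2.5.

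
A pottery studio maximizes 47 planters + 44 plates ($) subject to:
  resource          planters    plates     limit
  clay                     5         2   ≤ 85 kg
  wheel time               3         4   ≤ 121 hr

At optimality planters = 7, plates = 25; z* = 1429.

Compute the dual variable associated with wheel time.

At the optimum: clay uses 85 of 85 (binding); wheel time uses 121 of 121 (binding).
Dual feasibility on the basic columns requires 5·y_clay + 3·y_wheel time = 47, 2·y_clay + 4·y_wheel time = 44.
Solving: y_clay = 4, y_wheel time = 9.
Shadow price of wheel time = 9.

9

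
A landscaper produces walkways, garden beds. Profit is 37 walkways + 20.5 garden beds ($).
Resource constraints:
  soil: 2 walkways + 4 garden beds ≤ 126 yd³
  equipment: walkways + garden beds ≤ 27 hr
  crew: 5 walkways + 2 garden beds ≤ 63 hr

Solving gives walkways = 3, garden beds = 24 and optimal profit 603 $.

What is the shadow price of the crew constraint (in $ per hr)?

Binding: equipment and crew. Non-binding: soil (24 unused).
By complementary slackness, y = 0 for the non-binding constraint.
Dual feasibility on the basic columns requires 1·y_equipment + 5·y_crew = 37, 1·y_equipment + 2·y_crew = 20.5.
Solving: y_equipment = 9.5, y_crew = 5.5.
Shadow price of crew = 5.5.

5.5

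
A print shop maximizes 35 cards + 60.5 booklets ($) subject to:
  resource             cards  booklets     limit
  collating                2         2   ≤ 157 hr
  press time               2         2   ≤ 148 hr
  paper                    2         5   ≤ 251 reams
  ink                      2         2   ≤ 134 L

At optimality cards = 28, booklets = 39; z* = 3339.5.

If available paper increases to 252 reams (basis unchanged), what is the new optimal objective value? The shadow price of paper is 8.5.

3348

Δb = 1, so new z* = 3339.5 + (8.5)·(1) = 3339.5 + 8.5 = 3348.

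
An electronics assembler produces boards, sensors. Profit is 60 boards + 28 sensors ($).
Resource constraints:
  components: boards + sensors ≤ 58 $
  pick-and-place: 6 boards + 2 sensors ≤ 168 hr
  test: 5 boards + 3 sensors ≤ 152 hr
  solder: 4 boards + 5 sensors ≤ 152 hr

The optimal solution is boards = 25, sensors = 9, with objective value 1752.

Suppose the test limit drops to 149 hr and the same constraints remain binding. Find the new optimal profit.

1734

At the optimum: components uses 34 of 58 (slack = 24); pick-and-place uses 168 of 168 (binding); test uses 152 of 152 (binding); solder uses 145 of 152 (slack = 7).
Since components, solder are not tight, their duals are 0.
From A_Bᵀ y = c: 6·y_pick-and-place + 5·y_test = 60; 2·y_pick-and-place + 3·y_test = 28.
This yields shadow prices y_pick-and-place = 5, y_test = 6.
Δz = y_test·Δb = 6 × (-3) = -18, so new z* = 1752 − 18 = 1734.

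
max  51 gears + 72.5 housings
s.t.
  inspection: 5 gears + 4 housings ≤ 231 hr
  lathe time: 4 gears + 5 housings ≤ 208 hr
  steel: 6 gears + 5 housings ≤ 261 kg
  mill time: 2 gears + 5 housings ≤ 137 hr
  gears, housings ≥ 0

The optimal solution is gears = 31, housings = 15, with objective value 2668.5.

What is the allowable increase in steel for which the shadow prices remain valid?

Binding constraints: steel, mill time. The basis is B = [[6,5],[2,5]] with det 20.
Per unit increase in steel, x* moves by d = (0.25, -0.1).
The basis stays optimal until lathe time becomes binding; allowable increase = 18 kg.

18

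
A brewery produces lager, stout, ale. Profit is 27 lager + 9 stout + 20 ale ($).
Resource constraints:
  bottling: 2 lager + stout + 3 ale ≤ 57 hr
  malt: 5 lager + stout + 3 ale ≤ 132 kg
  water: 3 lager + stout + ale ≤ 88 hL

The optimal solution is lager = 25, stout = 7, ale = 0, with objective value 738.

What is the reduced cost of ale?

-7

Check each constraint at x*: bottling 57/57 (tight); malt 132/132 (tight); water 82/88 (slack 6).
Since water is not tight, its dual is 0.
The binding rows give the dual system: 2·y_bottling + 5·y_malt = 27 and 1·y_bottling + 1·y_malt = 9.
Solving: y_bottling = 6, y_malt = 3.
Reduced cost of ale: c₃ − yᵀa₃ = 20 − (6·3 + 3·3) = 20 − 27 = -7.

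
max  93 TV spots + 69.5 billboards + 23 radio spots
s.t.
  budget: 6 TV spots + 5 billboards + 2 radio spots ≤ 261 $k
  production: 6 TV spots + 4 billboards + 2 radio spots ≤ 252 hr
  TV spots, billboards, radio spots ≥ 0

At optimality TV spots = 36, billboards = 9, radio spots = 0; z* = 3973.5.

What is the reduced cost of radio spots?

Check each constraint at x*: budget 261/261 (tight); production 252/252 (tight).
From A_Bᵀ y = c: 6·y_budget + 6·y_production = 93; 5·y_budget + 4·y_production = 69.5.
Solving: y_budget = 7.5, y_production = 8.
Reduced cost of radio spots: c₃ − yᵀa₃ = 23 − (7.5·2 + 8·2) = 23 − 31 = -8.

-8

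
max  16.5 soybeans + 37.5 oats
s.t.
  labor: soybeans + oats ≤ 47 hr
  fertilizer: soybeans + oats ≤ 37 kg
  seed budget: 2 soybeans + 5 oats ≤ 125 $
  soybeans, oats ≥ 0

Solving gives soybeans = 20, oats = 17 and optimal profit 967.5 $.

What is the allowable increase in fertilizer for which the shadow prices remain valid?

10

Binding constraints: fertilizer, seed budget. The basis is B = [[1,1],[2,5]] with det 3.
Per unit increase in fertilizer, x* moves by d = (1.6667, -0.6667).
The basis stays optimal until labor becomes binding; allowable increase = 10 kg.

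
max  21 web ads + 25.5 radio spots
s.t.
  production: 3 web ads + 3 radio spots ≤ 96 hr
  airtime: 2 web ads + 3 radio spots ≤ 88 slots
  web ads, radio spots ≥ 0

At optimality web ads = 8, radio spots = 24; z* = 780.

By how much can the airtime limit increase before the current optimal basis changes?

8

Binding constraints: production, airtime. The basis is B = [[3,3],[2,3]] with det 3.
Per unit increase in airtime, x* moves by d = (-1, 1).
The basis stays optimal until web ads reaches 0; allowable increase = 8 slots.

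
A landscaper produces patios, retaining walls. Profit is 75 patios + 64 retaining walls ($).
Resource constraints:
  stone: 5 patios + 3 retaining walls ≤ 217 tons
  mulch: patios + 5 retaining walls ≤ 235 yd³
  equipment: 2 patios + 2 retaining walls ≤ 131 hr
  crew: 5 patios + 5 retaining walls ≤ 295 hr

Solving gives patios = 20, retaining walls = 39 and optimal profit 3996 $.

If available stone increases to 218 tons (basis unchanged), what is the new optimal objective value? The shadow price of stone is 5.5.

4001.5

Δb = 1, so new z* = 3996 + (5.5)·(1) = 3996 + 5.5 = 4001.5.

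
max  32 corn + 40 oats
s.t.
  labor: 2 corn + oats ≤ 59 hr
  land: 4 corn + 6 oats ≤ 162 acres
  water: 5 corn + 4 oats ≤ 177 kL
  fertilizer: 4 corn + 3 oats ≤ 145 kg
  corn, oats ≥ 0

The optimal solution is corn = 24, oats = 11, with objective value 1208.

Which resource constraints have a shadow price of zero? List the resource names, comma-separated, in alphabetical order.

labor: 59/59 (binding)
land: 162/162 (binding)
water: 164/177 (slack 13)
fertilizer: 129/145 (slack 16)
By complementary slackness, a constraint with positive slack has shadow price 0 → fertilizer, water.

fertilizer, water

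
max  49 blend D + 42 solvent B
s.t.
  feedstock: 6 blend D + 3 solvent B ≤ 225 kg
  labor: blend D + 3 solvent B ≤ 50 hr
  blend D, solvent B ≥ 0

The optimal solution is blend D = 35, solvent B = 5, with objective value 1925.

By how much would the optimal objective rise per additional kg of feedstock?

7

Both feedstock and labor are binding at x*.
From A_Bᵀ y = c: 6·y_feedstock + 1·y_labor = 49; 3·y_feedstock + 3·y_labor = 42.
This yields shadow prices y_feedstock = 7, y_labor = 7.
Shadow price of feedstock = 7.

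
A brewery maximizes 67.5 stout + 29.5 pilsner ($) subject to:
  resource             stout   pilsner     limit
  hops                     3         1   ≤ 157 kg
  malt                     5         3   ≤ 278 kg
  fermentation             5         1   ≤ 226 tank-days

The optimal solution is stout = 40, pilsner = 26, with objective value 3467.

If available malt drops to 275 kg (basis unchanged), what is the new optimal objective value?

Binding: malt and fermentation. Non-binding: hops (11 unused).
Since hops is not tight, its dual is 0.
The binding rows give the dual system: 5·y_malt + 5·y_fermentation = 67.5 and 3·y_malt + 1·y_fermentation = 29.5.
→ y_malt = 8 and y_fermentation = 5.5.
Δz = y_malt·Δb = 8 × (-3) = -24, so new z* = 3467 − 24 = 3443.

3443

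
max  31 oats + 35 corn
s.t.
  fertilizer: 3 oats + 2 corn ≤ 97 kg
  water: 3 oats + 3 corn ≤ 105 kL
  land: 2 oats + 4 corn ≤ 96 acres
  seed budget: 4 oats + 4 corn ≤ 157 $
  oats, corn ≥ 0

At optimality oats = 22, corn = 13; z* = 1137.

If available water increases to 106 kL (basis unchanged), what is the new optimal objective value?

Binding: water and land. Non-binding: fertilizer (5 unused), seed budget (17 unused).
By complementary slackness, y = 0 for the non-binding constraints.
Dual feasibility on the basic columns requires 3·y_water + 2·y_land = 31, 3·y_water + 4·y_land = 35.
This yields shadow prices y_water = 9, y_land = 2.
Δz = y_water·Δb = 9 × (1) = 9, so new z* = 1137 + 9 = 1146.

1146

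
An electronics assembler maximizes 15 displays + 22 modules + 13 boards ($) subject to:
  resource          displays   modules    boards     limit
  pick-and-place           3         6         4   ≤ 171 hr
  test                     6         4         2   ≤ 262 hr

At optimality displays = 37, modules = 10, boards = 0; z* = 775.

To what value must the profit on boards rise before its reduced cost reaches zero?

Check each constraint at x*: pick-and-place 171/171 (tight); test 262/262 (tight).
Dual feasibility on the basic columns requires 3·y_pick-and-place + 6·y_test = 15, 6·y_pick-and-place + 4·y_test = 22.
This yields shadow prices y_pick-and-place = 3, y_test = 1.
boards enters the basis when its profit ≥ yᵀa₃ = 3·4 + 1·2 = 14.

14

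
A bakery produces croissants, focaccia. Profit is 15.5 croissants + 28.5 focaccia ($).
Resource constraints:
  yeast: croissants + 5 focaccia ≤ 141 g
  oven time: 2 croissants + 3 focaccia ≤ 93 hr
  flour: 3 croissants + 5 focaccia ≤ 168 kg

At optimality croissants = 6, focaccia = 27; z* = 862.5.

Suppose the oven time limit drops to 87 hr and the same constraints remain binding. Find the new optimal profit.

820.5

Binding: yeast and oven time. Non-binding: flour (15 unused).
Since flour is not tight, its dual is 0.
From A_Bᵀ y = c: 1·y_yeast + 2·y_oven time = 15.5; 5·y_yeast + 3·y_oven time = 28.5.
Solving: y_yeast = 1.5, y_oven time = 7.
Δz = y_oven time·Δb = 7 × (-6) = -42, so new z* = 862.5 − 42 = 820.5.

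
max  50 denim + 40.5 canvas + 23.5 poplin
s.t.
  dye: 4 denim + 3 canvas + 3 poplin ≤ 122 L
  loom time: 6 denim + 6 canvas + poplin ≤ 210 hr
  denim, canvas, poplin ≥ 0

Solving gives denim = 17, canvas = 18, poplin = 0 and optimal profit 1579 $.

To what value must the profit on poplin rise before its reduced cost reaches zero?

30.5

Check each constraint at x*: dye 122/122 (tight); loom time 210/210 (tight).
From A_Bᵀ y = c: 4·y_dye + 6·y_loom time = 50; 3·y_dye + 6·y_loom time = 40.5.
Solving: y_dye = 9.5, y_loom time = 2.
poplin enters the basis when its profit ≥ yᵀa₃ = 9.5·3 + 2·1 = 30.5.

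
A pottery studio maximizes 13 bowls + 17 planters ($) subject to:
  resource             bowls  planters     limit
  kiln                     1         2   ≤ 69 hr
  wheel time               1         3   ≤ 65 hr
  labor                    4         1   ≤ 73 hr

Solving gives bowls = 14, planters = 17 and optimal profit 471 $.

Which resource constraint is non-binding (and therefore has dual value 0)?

kiln

kiln: 48/69 (slack 21)
wheel time: 65/65 (binding)
labor: 73/73 (binding)
By complementary slackness, a constraint with positive slack has shadow price 0 → kiln.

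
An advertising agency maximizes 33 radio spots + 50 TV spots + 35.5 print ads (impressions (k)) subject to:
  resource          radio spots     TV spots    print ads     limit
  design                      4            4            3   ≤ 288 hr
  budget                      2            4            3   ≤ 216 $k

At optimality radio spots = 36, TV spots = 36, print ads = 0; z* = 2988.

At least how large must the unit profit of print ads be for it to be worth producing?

37.5

Both design and budget are binding at x*.
Dual feasibility on the basic columns requires 4·y_design + 2·y_budget = 33, 4·y_design + 4·y_budget = 50.
This yields shadow prices y_design = 4, y_budget = 8.5.
print ads enters the basis when its profit ≥ yᵀa₃ = 4·3 + 8.5·3 = 37.5.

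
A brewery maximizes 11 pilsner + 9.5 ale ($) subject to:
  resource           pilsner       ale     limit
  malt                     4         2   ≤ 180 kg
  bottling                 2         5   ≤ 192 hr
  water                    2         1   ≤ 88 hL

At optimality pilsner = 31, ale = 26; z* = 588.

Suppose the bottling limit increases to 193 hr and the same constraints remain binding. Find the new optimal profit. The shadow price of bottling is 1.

589

Δb = 1, so new z* = 588 + (1)·(1) = 588 + 1 = 589.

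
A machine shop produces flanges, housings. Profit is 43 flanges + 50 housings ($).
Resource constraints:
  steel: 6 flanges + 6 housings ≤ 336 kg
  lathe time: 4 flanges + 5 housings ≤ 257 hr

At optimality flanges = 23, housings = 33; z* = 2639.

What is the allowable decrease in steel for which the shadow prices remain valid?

Binding constraints: steel, lathe time. The basis is B = [[6,6],[4,5]] with det 6.
Per unit decrease in steel, x* moves by d = (-0.8333, 0.6667).
The basis stays optimal until flanges reaches 0; allowable decrease = 27.6 kg.

27.6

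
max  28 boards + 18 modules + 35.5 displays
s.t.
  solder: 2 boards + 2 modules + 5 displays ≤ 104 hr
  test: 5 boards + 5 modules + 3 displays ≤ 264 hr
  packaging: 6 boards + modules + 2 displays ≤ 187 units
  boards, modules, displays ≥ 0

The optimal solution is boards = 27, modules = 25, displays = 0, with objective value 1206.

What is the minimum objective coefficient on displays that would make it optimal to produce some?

Binding: solder and packaging. Non-binding: test (4 unused).
Since test is not tight, its dual is 0.
Dual feasibility on the basic columns requires 2·y_solder + 6·y_packaging = 28, 2·y_solder + 1·y_packaging = 18.
→ y_solder = 8 and y_packaging = 2.
displays enters the basis when its profit ≥ yᵀa₃ = 8·5 + 2·2 = 44.

44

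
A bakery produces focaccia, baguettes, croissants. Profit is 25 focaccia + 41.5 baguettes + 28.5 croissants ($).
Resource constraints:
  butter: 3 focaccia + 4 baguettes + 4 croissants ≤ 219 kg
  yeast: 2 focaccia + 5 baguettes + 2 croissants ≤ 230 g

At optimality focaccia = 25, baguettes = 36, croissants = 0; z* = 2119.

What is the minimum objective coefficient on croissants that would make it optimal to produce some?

Check each constraint at x*: butter 219/219 (tight); yeast 230/230 (tight).
The binding rows give the dual system: 3·y_butter + 2·y_yeast = 25 and 4·y_butter + 5·y_yeast = 41.5.
→ y_butter = 6 and y_yeast = 3.5.
croissants enters the basis when its profit ≥ yᵀa₃ = 6·4 + 3.5·2 = 31.

31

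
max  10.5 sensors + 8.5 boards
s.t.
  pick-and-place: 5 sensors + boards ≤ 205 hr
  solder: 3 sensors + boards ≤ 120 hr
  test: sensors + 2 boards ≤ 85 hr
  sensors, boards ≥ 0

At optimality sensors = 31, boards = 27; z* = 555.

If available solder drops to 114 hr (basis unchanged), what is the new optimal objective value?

540

At the optimum: pick-and-place uses 182 of 205 (slack = 23); solder uses 120 of 120 (binding); test uses 85 of 85 (binding).
Since pick-and-place is not tight, its dual is 0.
The binding rows give the dual system: 3·y_solder + 1·y_test = 10.5 and 1·y_solder + 2·y_test = 8.5.
Solving: y_solder = 2.5, y_test = 3.
Δz = y_solder·Δb = 2.5 × (-6) = -15, so new z* = 555 − 15 = 540.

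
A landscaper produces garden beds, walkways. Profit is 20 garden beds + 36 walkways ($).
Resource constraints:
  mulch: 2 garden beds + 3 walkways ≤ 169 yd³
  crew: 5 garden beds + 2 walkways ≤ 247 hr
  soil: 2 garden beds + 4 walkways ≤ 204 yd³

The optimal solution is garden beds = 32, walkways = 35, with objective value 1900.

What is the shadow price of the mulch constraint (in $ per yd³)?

Check each constraint at x*: mulch 169/169 (tight); crew 230/247 (slack 17); soil 204/204 (tight).
Since crew is not tight, its dual is 0.
The binding rows give the dual system: 2·y_mulch + 2·y_soil = 20 and 3·y_mulch + 4·y_soil = 36.
Solving: y_mulch = 4, y_soil = 6.
Shadow price of mulch = 4.

4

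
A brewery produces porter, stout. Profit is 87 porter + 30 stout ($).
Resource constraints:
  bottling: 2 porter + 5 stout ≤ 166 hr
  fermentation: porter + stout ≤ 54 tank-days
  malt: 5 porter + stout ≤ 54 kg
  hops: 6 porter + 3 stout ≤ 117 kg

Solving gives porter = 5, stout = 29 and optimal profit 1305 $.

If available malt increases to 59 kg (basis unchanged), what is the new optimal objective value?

Binding: malt and hops. Non-binding: bottling (11 unused), fermentation (20 unused).
By complementary slackness, y = 0 for the non-binding constraints.
From A_Bᵀ y = c: 5·y_malt + 6·y_hops = 87; 1·y_malt + 3·y_hops = 30.
This yields shadow prices y_malt = 9, y_hops = 7.
Δz = y_malt·Δb = 9 × (5) = 45, so new z* = 1305 + 45 = 1350.

1350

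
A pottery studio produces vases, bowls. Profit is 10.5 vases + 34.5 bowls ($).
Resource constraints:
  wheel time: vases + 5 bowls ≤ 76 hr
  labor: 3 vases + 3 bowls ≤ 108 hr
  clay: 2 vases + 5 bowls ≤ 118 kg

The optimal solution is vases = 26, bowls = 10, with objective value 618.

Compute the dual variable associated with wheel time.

6

Check each constraint at x*: wheel time 76/76 (tight); labor 108/108 (tight); clay 102/118 (slack 16).
Slack constraints have shadow price 0 (complementary slackness).
From A_Bᵀ y = c: 1·y_wheel time + 3·y_labor = 10.5; 5·y_wheel time + 3·y_labor = 34.5.
This yields shadow prices y_wheel time = 6, y_labor = 1.5.
Shadow price of wheel time = 6.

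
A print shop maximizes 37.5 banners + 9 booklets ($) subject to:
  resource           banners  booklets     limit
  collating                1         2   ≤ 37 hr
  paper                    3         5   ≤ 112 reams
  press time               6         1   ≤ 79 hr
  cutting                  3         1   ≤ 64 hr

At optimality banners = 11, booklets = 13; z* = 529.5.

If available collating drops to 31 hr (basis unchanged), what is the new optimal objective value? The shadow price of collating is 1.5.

520.5

Δb = -6, so new z* = 529.5 + (1.5)·(-6) = 529.5 − 9 = 520.5.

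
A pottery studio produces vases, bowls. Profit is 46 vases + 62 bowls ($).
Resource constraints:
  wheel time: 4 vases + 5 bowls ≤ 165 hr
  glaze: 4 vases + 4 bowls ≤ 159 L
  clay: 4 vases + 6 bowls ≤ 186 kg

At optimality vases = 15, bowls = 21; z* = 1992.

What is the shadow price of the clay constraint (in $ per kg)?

Check each constraint at x*: wheel time 165/165 (tight); glaze 144/159 (slack 15); clay 186/186 (tight).
Slack constraints have shadow price 0 (complementary slackness).
From A_Bᵀ y = c: 4·y_wheel time + 4·y_clay = 46; 5·y_wheel time + 6·y_clay = 62.
Solving: y_wheel time = 7, y_clay = 4.5.
Shadow price of clay = 4.5.

4.5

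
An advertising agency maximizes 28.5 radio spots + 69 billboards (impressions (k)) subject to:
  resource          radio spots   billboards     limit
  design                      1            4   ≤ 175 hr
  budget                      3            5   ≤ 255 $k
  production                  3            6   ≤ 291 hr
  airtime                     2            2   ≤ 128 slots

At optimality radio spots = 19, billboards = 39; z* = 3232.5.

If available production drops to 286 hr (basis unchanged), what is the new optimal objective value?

Binding: design and production. Non-binding: budget (3 unused), airtime (12 unused).
By complementary slackness, y = 0 for the non-binding constraints.
From A_Bᵀ y = c: 1·y_design + 3·y_production = 28.5; 4·y_design + 6·y_production = 69.
This yields shadow prices y_design = 6, y_production = 7.5.
Δz = y_production·Δb = 7.5 × (-5) = -37.5, so new z* = 3232.5 − 37.5 = 3195.

3195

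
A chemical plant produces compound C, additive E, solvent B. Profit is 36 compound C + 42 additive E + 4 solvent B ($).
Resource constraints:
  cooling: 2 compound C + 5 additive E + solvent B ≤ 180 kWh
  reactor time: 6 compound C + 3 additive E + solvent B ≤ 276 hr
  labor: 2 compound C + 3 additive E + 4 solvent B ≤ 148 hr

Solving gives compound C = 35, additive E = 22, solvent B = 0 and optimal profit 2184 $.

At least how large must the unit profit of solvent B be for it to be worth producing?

10

Binding: cooling and reactor time. Non-binding: labor (12 unused).
Since labor is not tight, its dual is 0.
Dual feasibility on the basic columns requires 2·y_cooling + 6·y_reactor time = 36, 5·y_cooling + 3·y_reactor time = 42.
→ y_cooling = 6 and y_reactor time = 4.
solvent B enters the basis when its profit ≥ yᵀa₃ = 6·1 + 4·1 = 10.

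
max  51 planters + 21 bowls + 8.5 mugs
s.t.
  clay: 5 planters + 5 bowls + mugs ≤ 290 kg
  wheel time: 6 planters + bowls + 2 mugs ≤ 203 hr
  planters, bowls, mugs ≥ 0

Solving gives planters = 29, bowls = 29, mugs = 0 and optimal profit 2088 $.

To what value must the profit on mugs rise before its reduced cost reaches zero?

At the optimum: clay uses 290 of 290 (binding); wheel time uses 203 of 203 (binding).
The binding rows give the dual system: 5·y_clay + 6·y_wheel time = 51 and 5·y_clay + 1·y_wheel time = 21.
→ y_clay = 3 and y_wheel time = 6.
mugs enters the basis when its profit ≥ yᵀa₃ = 3·1 + 6·2 = 15.

15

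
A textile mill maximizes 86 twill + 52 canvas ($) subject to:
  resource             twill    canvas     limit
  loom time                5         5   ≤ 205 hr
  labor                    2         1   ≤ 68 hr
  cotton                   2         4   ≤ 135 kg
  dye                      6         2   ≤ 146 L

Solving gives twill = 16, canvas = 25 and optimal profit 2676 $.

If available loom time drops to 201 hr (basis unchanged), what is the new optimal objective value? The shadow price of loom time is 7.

2648

Δb = -4, so new z* = 2676 + (7)·(-4) = 2676 − 28 = 2648.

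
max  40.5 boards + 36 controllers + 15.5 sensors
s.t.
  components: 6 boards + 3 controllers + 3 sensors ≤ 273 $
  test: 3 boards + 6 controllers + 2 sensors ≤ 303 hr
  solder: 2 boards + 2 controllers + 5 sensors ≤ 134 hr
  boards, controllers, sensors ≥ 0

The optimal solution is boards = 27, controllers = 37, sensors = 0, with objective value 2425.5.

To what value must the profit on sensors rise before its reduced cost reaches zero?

Binding: components and test. Non-binding: solder (6 unused).
Since solder is not tight, its dual is 0.
Dual feasibility on the basic columns requires 6·y_components + 3·y_test = 40.5, 3·y_components + 6·y_test = 36.
This yields shadow prices y_components = 5, y_test = 3.5.
sensors enters the basis when its profit ≥ yᵀa₃ = 5·3 + 3.5·2 = 22.

22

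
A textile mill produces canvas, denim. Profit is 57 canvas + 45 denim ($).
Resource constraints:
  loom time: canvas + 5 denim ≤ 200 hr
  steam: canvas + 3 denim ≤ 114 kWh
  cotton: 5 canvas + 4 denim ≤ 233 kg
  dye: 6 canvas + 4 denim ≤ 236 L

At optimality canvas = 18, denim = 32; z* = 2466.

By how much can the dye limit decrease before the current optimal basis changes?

84

Binding constraints: steam, dye. The basis is B = [[1,3],[6,4]] with det -14.
Per unit decrease in dye, x* moves by d = (-0.2143, 0.0714).
The basis stays optimal until canvas reaches 0; allowable decrease = 84 L.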